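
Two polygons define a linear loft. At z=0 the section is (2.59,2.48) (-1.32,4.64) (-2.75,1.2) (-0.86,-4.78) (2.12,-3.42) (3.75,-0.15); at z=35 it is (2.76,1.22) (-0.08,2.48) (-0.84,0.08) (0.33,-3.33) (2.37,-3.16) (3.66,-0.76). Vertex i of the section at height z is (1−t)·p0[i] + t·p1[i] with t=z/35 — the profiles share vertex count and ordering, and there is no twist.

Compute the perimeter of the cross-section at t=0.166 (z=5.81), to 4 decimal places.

Perimeter at t=0.166: 22.9032

Cross-section at t=0.166: each vertex is (1-t)·p0[i] + t·p1[i].
  v1: (1-0.166)·(2.59,2.48) + 0.166·(2.76,1.22) = (2.6182,2.2708)
  v2: (1-0.166)·(-1.32,4.64) + 0.166·(-0.08,2.48) = (-1.1142,4.2814)
  v3: (1-0.166)·(-2.75,1.2) + 0.166·(-0.84,0.08) = (-2.4329,1.0141)
  v4: (1-0.166)·(-0.86,-4.78) + 0.166·(0.33,-3.33) = (-0.6625,-4.5393)
  v5: (1-0.166)·(2.12,-3.42) + 0.166·(2.37,-3.16) = (2.1615,-3.3768)
  v6: (1-0.166)·(3.75,-0.15) + 0.166·(3.66,-0.76) = (3.7351,-0.2513)
Perimeter = Σ |v_{i+1} − v_i|:
  edge 1→2: √(-3.7324² + 2.0106²) = 4.2395 (running 4.2395)
  edge 2→3: √(-1.3188² + -3.2674²) = 3.5235 (running 7.7629)
  edge 3→4: √(1.7705² + -5.5534²) = 5.8288 (running 13.5917)
  edge 4→5: √(2.8240² + 1.1625²) = 3.0539 (running 16.6456)
  edge 5→6: √(1.5736² + 3.1256²) = 3.4993 (running 20.1449)
  edge 6→1: √(-1.1168² + 2.5221²) = 2.7583 (running 22.9032)
Perimeter = 22.9032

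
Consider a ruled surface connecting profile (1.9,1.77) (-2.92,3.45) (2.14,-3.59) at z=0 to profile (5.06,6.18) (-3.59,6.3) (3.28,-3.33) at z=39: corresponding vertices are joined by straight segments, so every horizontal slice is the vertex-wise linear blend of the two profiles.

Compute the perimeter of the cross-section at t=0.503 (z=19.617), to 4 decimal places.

Cross-section at t=0.503: each vertex is (1-t)·p0[i] + t·p1[i].
  v1: (1-0.503)·(1.9,1.77) + 0.503·(5.06,6.18) = (3.4895,3.9882)
  v2: (1-0.503)·(-2.92,3.45) + 0.503·(-3.59,6.3) = (-3.2570,4.8835)
  v3: (1-0.503)·(2.14,-3.59) + 0.503·(3.28,-3.33) = (2.7134,-3.4592)
Perimeter = Σ |v_{i+1} − v_i|:
  edge 1→2: √(-6.7465² + 0.8953²) = 6.8056 (running 6.8056)
  edge 2→3: √(5.9704² + -8.3428²) = 10.2590 (running 17.0647)
  edge 3→1: √(0.7761² + 7.4474²) = 7.4878 (running 24.5525)
Perimeter = 24.5525

Perimeter at t=0.503: 24.5525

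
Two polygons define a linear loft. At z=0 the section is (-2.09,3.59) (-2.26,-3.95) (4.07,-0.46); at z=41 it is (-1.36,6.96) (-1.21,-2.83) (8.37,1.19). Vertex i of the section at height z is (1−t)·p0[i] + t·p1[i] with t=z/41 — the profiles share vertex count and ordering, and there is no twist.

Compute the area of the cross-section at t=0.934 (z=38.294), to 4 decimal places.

Cross-section at t=0.934: each vertex is (1-t)·p0[i] + t·p1[i].
  v1: (1-0.934)·(-2.09,3.59) + 0.934·(-1.36,6.96) = (-1.4082,6.7376)
  v2: (1-0.934)·(-2.26,-3.95) + 0.934·(-1.21,-2.83) = (-1.2793,-2.9039)
  v3: (1-0.934)·(4.07,-0.46) + 0.934·(8.37,1.19) = (8.0862,1.0811)
Shoelace sum Σ(x_i·y_{i+1} − x_{i+1}·y_i):
  i=1: -1.4082·-2.9039 − -1.2793·6.7376 = +12.7086 (running +12.7086)
  i=2: -1.2793·1.0811 − 8.0862·-2.9039 = +22.0986 (running +34.8073)
  i=3: 8.0862·6.7376 − -1.4082·1.0811 = +56.0038 (running +90.8111)
Area = |Σ|/2 = |90.8111|/2 = 45.4055

Area at t=0.934: 45.4055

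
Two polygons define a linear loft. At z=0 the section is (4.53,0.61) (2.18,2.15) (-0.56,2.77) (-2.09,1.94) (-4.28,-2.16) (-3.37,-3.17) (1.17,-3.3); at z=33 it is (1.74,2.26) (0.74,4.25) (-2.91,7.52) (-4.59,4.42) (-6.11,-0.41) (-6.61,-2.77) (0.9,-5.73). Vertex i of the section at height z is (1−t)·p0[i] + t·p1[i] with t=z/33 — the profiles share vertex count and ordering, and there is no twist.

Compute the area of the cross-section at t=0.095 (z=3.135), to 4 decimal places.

Cross-section at t=0.095: each vertex is (1-t)·p0[i] + t·p1[i].
  v1: (1-0.095)·(4.53,0.61) + 0.095·(1.74,2.26) = (4.2650,0.7668)
  v2: (1-0.095)·(2.18,2.15) + 0.095·(0.74,4.25) = (2.0432,2.3495)
  v3: (1-0.095)·(-0.56,2.77) + 0.095·(-2.91,7.52) = (-0.7833,3.2212)
  v4: (1-0.095)·(-2.09,1.94) + 0.095·(-4.59,4.42) = (-2.3275,2.1756)
  v5: (1-0.095)·(-4.28,-2.16) + 0.095·(-6.11,-0.41) = (-4.4539,-1.9938)
  v6: (1-0.095)·(-3.37,-3.17) + 0.095·(-6.61,-2.77) = (-3.6778,-3.1320)
  v7: (1-0.095)·(1.17,-3.3) + 0.095·(0.9,-5.73) = (1.1443,-3.5309)
Shoelace sum Σ(x_i·y_{i+1} − x_{i+1}·y_i):
  i=1: 4.2650·2.3495 − 2.0432·0.7668 = +8.4539 (running +8.4539)
  i=2: 2.0432·3.2212 − -0.7833·2.3495 = +8.4219 (running +16.8758)
  i=3: -0.7833·2.1756 − -2.3275·3.2212 = +5.7934 (running +22.6692)
  i=4: -2.3275·-1.9938 − -4.4539·2.1756 = +14.3302 (running +36.9995)
  i=5: -4.4539·-3.1320 − -3.6778·-1.9938 = +6.6168 (running +43.6163)
  i=6: -3.6778·-3.5309 − 1.1443·-3.1320 = +16.5699 (running +60.1862)
  i=7: 1.1443·0.7668 − 4.2650·-3.5309 = +15.9363 (running +76.1225)
Area = |Σ|/2 = |76.1225|/2 = 38.0612

Area at t=0.095: 38.0612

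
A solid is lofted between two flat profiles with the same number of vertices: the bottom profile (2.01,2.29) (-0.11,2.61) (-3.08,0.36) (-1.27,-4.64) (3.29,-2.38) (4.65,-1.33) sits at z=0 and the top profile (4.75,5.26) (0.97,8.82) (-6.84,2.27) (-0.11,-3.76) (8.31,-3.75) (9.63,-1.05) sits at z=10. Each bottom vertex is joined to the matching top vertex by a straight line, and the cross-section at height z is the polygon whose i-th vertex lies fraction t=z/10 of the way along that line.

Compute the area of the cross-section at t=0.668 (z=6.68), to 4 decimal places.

Cross-section at t=0.668: each vertex is (1-t)·p0[i] + t·p1[i].
  v1: (1-0.668)·(2.01,2.29) + 0.668·(4.75,5.26) = (3.8403,4.2740)
  v2: (1-0.668)·(-0.11,2.61) + 0.668·(0.97,8.82) = (0.6114,6.7583)
  v3: (1-0.668)·(-3.08,0.36) + 0.668·(-6.84,2.27) = (-5.5917,1.6359)
  v4: (1-0.668)·(-1.27,-4.64) + 0.668·(-0.11,-3.76) = (-0.4951,-4.0522)
  v5: (1-0.668)·(3.29,-2.38) + 0.668·(8.31,-3.75) = (6.6434,-3.2952)
  v6: (1-0.668)·(4.65,-1.33) + 0.668·(9.63,-1.05) = (7.9766,-1.1430)
Shoelace sum Σ(x_i·y_{i+1} − x_{i+1}·y_i):
  i=1: 3.8403·6.7583 − 0.6114·4.2740 = +23.3407 (running +23.3407)
  i=2: 0.6114·1.6359 − -5.5917·6.7583 = +38.7904 (running +62.1311)
  i=3: -5.5917·-4.0522 − -0.4951·1.6359 = +23.4683 (running +85.5994)
  i=4: -0.4951·-3.2952 − 6.6434·-4.0522 = +28.5515 (running +114.1509)
  i=5: 6.6434·-1.1430 − 7.9766·-3.2952 = +18.6912 (running +132.8421)
  i=6: 7.9766·4.2740 − 3.8403·-1.1430 = +38.4812 (running +171.3232)
Area = |Σ|/2 = |171.3232|/2 = 85.6616

Area at t=0.668: 85.6616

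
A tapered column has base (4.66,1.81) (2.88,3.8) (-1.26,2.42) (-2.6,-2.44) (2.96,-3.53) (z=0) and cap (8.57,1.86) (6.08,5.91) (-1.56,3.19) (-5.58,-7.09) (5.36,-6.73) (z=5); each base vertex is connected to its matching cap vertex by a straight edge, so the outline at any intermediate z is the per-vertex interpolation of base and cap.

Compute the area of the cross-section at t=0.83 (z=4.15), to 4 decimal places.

Cross-section at t=0.83: each vertex is (1-t)·p0[i] + t·p1[i].
  v1: (1-0.83)·(4.66,1.81) + 0.83·(8.57,1.86) = (7.9053,1.8515)
  v2: (1-0.83)·(2.88,3.8) + 0.83·(6.08,5.91) = (5.5360,5.5513)
  v3: (1-0.83)·(-1.26,2.42) + 0.83·(-1.56,3.19) = (-1.5090,3.0591)
  v4: (1-0.83)·(-2.6,-2.44) + 0.83·(-5.58,-7.09) = (-5.0734,-6.2995)
  v5: (1-0.83)·(2.96,-3.53) + 0.83·(5.36,-6.73) = (4.9520,-6.1860)
Shoelace sum Σ(x_i·y_{i+1} − x_{i+1}·y_i):
  i=1: 7.9053·5.5513 − 5.5360·1.8515 = +33.6348 (running +33.6348)
  i=2: 5.5360·3.0591 − -1.5090·5.5513 = +25.3121 (running +58.9469)
  i=3: -1.5090·-6.2995 − -5.0734·3.0591 = +25.0260 (running +83.9729)
  i=4: -5.0734·-6.1860 − 4.9520·-6.2995 = +62.5792 (running +146.5520)
  i=5: 4.9520·1.8515 − 7.9053·-6.1860 = +58.0708 (running +204.6229)
Area = |Σ|/2 = |204.6229|/2 = 102.3114

Area at t=0.83: 102.3114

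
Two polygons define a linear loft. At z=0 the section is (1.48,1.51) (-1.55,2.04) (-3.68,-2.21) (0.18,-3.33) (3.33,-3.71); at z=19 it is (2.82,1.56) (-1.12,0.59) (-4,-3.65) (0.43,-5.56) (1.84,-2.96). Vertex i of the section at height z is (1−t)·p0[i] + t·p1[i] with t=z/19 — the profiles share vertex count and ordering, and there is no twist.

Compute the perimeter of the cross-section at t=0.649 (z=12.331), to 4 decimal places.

Perimeter at t=0.649: 20.4821

Cross-section at t=0.649: each vertex is (1-t)·p0[i] + t·p1[i].
  v1: (1-0.649)·(1.48,1.51) + 0.649·(2.82,1.56) = (2.3497,1.5425)
  v2: (1-0.649)·(-1.55,2.04) + 0.649·(-1.12,0.59) = (-1.2709,1.0989)
  v3: (1-0.649)·(-3.68,-2.21) + 0.649·(-4,-3.65) = (-3.8877,-3.1446)
  v4: (1-0.649)·(0.18,-3.33) + 0.649·(0.43,-5.56) = (0.3422,-4.7773)
  v5: (1-0.649)·(3.33,-3.71) + 0.649·(1.84,-2.96) = (2.3630,-3.2233)
Perimeter = Σ |v_{i+1} − v_i|:
  edge 1→2: √(-3.6206² + -0.4435²) = 3.6477 (running 3.6477)
  edge 2→3: √(-2.6167² + -4.2435²) = 4.9855 (running 8.6331)
  edge 3→4: √(4.2299² + -1.6327²) = 4.5341 (running 13.1672)
  edge 4→5: √(2.0207² + 1.5540²) = 2.5492 (running 15.7164)
  edge 5→1: √(-0.0133² + 4.7657²) = 4.7657 (running 20.4821)
Perimeter = 20.4821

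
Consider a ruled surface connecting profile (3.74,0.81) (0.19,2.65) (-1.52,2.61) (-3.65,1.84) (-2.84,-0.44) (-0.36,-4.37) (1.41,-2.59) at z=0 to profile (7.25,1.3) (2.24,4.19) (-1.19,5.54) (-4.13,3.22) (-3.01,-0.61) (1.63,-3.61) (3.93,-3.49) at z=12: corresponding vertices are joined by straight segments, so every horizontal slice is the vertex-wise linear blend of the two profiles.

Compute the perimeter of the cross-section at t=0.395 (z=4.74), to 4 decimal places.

Cross-section at t=0.395: each vertex is (1-t)·p0[i] + t·p1[i].
  v1: (1-0.395)·(3.74,0.81) + 0.395·(7.25,1.3) = (5.1265,1.0036)
  v2: (1-0.395)·(0.19,2.65) + 0.395·(2.24,4.19) = (0.9998,3.2583)
  v3: (1-0.395)·(-1.52,2.61) + 0.395·(-1.19,5.54) = (-1.3897,3.7673)
  v4: (1-0.395)·(-3.65,1.84) + 0.395·(-4.13,3.22) = (-3.8396,2.3851)
  v5: (1-0.395)·(-2.84,-0.44) + 0.395·(-3.01,-0.61) = (-2.9071,-0.5071)
  v6: (1-0.395)·(-0.36,-4.37) + 0.395·(1.63,-3.61) = (0.4261,-4.0698)
  v7: (1-0.395)·(1.41,-2.59) + 0.395·(3.93,-3.49) = (2.4054,-2.9455)
Perimeter = Σ |v_{i+1} − v_i|:
  edge 1→2: √(-4.1267² + 2.2548²) = 4.7025 (running 4.7025)
  edge 2→3: √(-2.3894² + 0.5090²) = 2.4430 (running 7.1455)
  edge 3→4: √(-2.4499² + -1.3822²) = 2.8130 (running 9.9585)
  edge 4→5: √(0.9325² + -2.8922²) = 3.0388 (running 12.9974)
  edge 5→6: √(3.3332² + -3.5626²) = 4.8788 (running 17.8762)
  edge 6→7: √(1.9794² + 1.1243²) = 2.2764 (running 20.1525)
  edge 7→1: √(2.7210² + 3.9491²) = 4.7957 (running 24.9483)
Perimeter = 24.9483

Perimeter at t=0.395: 24.9483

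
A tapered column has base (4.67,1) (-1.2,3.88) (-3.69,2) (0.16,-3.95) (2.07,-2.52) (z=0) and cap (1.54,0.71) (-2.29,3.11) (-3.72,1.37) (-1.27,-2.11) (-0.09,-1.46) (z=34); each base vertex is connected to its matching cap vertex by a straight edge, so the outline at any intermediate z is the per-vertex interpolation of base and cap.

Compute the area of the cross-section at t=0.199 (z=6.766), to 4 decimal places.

Cross-section at t=0.199: each vertex is (1-t)·p0[i] + t·p1[i].
  v1: (1-0.199)·(4.67,1) + 0.199·(1.54,0.71) = (4.0471,0.9423)
  v2: (1-0.199)·(-1.2,3.88) + 0.199·(-2.29,3.11) = (-1.4169,3.7268)
  v3: (1-0.199)·(-3.69,2) + 0.199·(-3.72,1.37) = (-3.6960,1.8746)
  v4: (1-0.199)·(0.16,-3.95) + 0.199·(-1.27,-2.11) = (-0.1246,-3.5838)
  v5: (1-0.199)·(2.07,-2.52) + 0.199·(-0.09,-1.46) = (1.6402,-2.3091)
Shoelace sum Σ(x_i·y_{i+1} − x_{i+1}·y_i):
  i=1: 4.0471·3.7268 − -1.4169·0.9423 = +16.4179 (running +16.4179)
  i=2: -1.4169·1.8746 − -3.6960·3.7268 = +11.1178 (running +27.5357)
  i=3: -3.6960·-3.5838 − -0.1246·1.8746 = +13.4793 (running +41.0150)
  i=4: -0.1246·-2.3091 − 1.6402·-3.5838 = +6.1657 (running +47.1807)
  i=5: 1.6402·0.9423 − 4.0471·-2.3091 = +10.8906 (running +58.0713)
Area = |Σ|/2 = |58.0713|/2 = 29.0356

Area at t=0.199: 29.0356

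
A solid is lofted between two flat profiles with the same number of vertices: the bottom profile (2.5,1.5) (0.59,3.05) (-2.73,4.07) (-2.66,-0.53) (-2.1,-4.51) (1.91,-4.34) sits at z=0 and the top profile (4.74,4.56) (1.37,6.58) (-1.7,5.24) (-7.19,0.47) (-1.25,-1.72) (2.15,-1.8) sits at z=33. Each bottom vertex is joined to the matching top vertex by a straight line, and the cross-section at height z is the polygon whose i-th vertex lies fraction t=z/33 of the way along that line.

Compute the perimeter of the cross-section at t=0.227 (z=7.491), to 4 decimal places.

Perimeter at t=0.227: 24.7905

Cross-section at t=0.227: each vertex is (1-t)·p0[i] + t·p1[i].
  v1: (1-0.227)·(2.5,1.5) + 0.227·(4.74,4.56) = (3.0085,2.1946)
  v2: (1-0.227)·(0.59,3.05) + 0.227·(1.37,6.58) = (0.7671,3.8513)
  v3: (1-0.227)·(-2.73,4.07) + 0.227·(-1.7,5.24) = (-2.4962,4.3356)
  v4: (1-0.227)·(-2.66,-0.53) + 0.227·(-7.19,0.47) = (-3.6883,-0.3030)
  v5: (1-0.227)·(-2.1,-4.51) + 0.227·(-1.25,-1.72) = (-1.9071,-3.8767)
  v6: (1-0.227)·(1.91,-4.34) + 0.227·(2.15,-1.8) = (1.9645,-3.7634)
Perimeter = Σ |v_{i+1} − v_i|:
  edge 1→2: √(-2.2414² + 1.6567²) = 2.7872 (running 2.7872)
  edge 2→3: √(-3.2633² + 0.4843²) = 3.2990 (running 6.0862)
  edge 3→4: √(-1.1921² + -4.6386²) = 4.7893 (running 10.8755)
  edge 4→5: √(1.7813² + -3.5737²) = 3.9930 (running 14.8685)
  edge 5→6: √(3.8715² + 0.1132²) = 3.8732 (running 18.7417)
  edge 6→1: √(1.0440² + 5.9580²) = 6.0488 (running 24.7905)
Perimeter = 24.7905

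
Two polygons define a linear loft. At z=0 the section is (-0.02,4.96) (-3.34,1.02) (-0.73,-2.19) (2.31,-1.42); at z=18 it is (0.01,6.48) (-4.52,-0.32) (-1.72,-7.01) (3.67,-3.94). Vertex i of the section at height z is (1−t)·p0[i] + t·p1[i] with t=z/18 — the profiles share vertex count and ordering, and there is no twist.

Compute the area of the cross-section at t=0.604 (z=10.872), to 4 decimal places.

Area at t=0.604: 41.5291

Cross-section at t=0.604: each vertex is (1-t)·p0[i] + t·p1[i].
  v1: (1-0.604)·(-0.02,4.96) + 0.604·(0.01,6.48) = (-0.0019,5.8781)
  v2: (1-0.604)·(-3.34,1.02) + 0.604·(-4.52,-0.32) = (-4.0527,0.2106)
  v3: (1-0.604)·(-0.73,-2.19) + 0.604·(-1.72,-7.01) = (-1.3280,-5.1013)
  v4: (1-0.604)·(2.31,-1.42) + 0.604·(3.67,-3.94) = (3.1314,-2.9421)
Shoelace sum Σ(x_i·y_{i+1} − x_{i+1}·y_i):
  i=1: -0.0019·0.2106 − -4.0527·5.8781 = +23.8218 (running +23.8218)
  i=2: -4.0527·-5.1013 − -1.3280·0.2106 = +20.9538 (running +44.7756)
  i=3: -1.3280·-2.9421 − 3.1314·-5.1013 = +19.8813 (running +64.6569)
  i=4: 3.1314·5.8781 − -0.0019·-2.9421 = +18.4013 (running +83.0582)
Area = |Σ|/2 = |83.0582|/2 = 41.5291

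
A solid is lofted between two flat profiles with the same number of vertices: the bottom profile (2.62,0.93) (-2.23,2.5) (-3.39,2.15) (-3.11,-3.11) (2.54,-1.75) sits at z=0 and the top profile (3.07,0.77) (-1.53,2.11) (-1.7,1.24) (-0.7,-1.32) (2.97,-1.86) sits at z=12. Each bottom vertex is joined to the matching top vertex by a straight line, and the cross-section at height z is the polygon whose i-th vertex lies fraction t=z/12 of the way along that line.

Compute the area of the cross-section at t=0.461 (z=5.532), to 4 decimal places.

Area at t=0.461: 18.8336

Cross-section at t=0.461: each vertex is (1-t)·p0[i] + t·p1[i].
  v1: (1-0.461)·(2.62,0.93) + 0.461·(3.07,0.77) = (2.8274,0.8562)
  v2: (1-0.461)·(-2.23,2.5) + 0.461·(-1.53,2.11) = (-1.9073,2.3202)
  v3: (1-0.461)·(-3.39,2.15) + 0.461·(-1.7,1.24) = (-2.6109,1.7305)
  v4: (1-0.461)·(-3.11,-3.11) + 0.461·(-0.7,-1.32) = (-1.9990,-2.2848)
  v5: (1-0.461)·(2.54,-1.75) + 0.461·(2.97,-1.86) = (2.7382,-1.8007)
Shoelace sum Σ(x_i·y_{i+1} − x_{i+1}·y_i):
  i=1: 2.8274·2.3202 − -1.9073·0.8562 = +8.1934 (running +8.1934)
  i=2: -1.9073·1.7305 − -2.6109·2.3202 = +2.7573 (running +10.9507)
  i=3: -2.6109·-2.2848 − -1.9990·1.7305 = +9.4247 (running +20.3753)
  i=4: -1.9990·-1.8007 − 2.7382·-2.2848 = +9.8559 (running +30.2313)
  i=5: 2.7382·0.8562 − 2.8274·-1.8007 = +7.4360 (running +37.6673)
Area = |Σ|/2 = |37.6673|/2 = 18.8336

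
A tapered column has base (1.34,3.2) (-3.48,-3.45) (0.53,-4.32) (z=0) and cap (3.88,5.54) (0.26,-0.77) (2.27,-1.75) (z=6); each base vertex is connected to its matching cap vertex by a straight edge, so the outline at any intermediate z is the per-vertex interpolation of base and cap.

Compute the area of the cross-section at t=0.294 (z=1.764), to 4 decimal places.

Area at t=0.294: 13.2226

Cross-section at t=0.294: each vertex is (1-t)·p0[i] + t·p1[i].
  v1: (1-0.294)·(1.34,3.2) + 0.294·(3.88,5.54) = (2.0868,3.8880)
  v2: (1-0.294)·(-3.48,-3.45) + 0.294·(0.26,-0.77) = (-2.3804,-2.6621)
  v3: (1-0.294)·(0.53,-4.32) + 0.294·(2.27,-1.75) = (1.0416,-3.5644)
Shoelace sum Σ(x_i·y_{i+1} − x_{i+1}·y_i):
  i=1: 2.0868·-2.6621 − -2.3804·3.8880 = +3.6999 (running +3.6999)
  i=2: -2.3804·-3.5644 − 1.0416·-2.6621 = +11.2576 (running +14.9575)
  i=3: 1.0416·3.8880 − 2.0868·-3.5644 = +11.4876 (running +26.4452)
Area = |Σ|/2 = |26.4452|/2 = 13.2226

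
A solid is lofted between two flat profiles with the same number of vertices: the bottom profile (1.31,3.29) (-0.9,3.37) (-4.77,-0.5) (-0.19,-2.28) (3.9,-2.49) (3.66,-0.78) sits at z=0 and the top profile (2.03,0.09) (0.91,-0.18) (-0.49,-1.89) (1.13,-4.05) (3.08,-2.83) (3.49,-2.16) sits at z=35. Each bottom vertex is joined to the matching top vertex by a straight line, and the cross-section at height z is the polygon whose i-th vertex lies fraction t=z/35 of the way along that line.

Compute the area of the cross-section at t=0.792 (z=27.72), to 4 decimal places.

Cross-section at t=0.792: each vertex is (1-t)·p0[i] + t·p1[i].
  v1: (1-0.792)·(1.31,3.29) + 0.792·(2.03,0.09) = (1.8802,0.7556)
  v2: (1-0.792)·(-0.9,3.37) + 0.792·(0.91,-0.18) = (0.5335,0.5584)
  v3: (1-0.792)·(-4.77,-0.5) + 0.792·(-0.49,-1.89) = (-1.3802,-1.6009)
  v4: (1-0.792)·(-0.19,-2.28) + 0.792·(1.13,-4.05) = (0.8554,-3.6818)
  v5: (1-0.792)·(3.9,-2.49) + 0.792·(3.08,-2.83) = (3.2506,-2.7593)
  v6: (1-0.792)·(3.66,-0.78) + 0.792·(3.49,-2.16) = (3.5254,-1.8730)
Shoelace sum Σ(x_i·y_{i+1} − x_{i+1}·y_i):
  i=1: 1.8802·0.5584 − 0.5335·0.7556 = +0.6468 (running +0.6468)
  i=2: 0.5335·-1.6009 − -1.3802·0.5584 = -0.0834 (running +0.5634)
  i=3: -1.3802·-3.6818 − 0.8554·-1.6009 = +6.4513 (running +7.0147)
  i=4: 0.8554·-2.7593 − 3.2506·-3.6818 = +9.6076 (running +16.6223)
  i=5: 3.2506·-1.8730 − 3.5254·-2.7593 = +3.6393 (running +20.2616)
  i=6: 3.5254·0.7556 − 1.8802·-1.8730 = +6.1854 (running +26.4470)
Area = |Σ|/2 = |26.4470|/2 = 13.2235

Area at t=0.792: 13.2235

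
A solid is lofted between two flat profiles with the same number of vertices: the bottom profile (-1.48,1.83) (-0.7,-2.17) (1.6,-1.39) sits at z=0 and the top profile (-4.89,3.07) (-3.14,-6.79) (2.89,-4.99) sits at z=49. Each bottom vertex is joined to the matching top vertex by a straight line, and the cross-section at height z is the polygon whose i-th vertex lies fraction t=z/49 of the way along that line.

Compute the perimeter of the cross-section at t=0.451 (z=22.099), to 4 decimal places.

Perimeter at t=0.451: 18.4228

Cross-section at t=0.451: each vertex is (1-t)·p0[i] + t·p1[i].
  v1: (1-0.451)·(-1.48,1.83) + 0.451·(-4.89,3.07) = (-3.0179,2.3892)
  v2: (1-0.451)·(-0.7,-2.17) + 0.451·(-3.14,-6.79) = (-1.8004,-4.2536)
  v3: (1-0.451)·(1.6,-1.39) + 0.451·(2.89,-4.99) = (2.1818,-3.0136)
Perimeter = Σ |v_{i+1} − v_i|:
  edge 1→2: √(1.2175² + -6.6429²) = 6.7535 (running 6.7535)
  edge 2→3: √(3.9822² + 1.2400²) = 4.1708 (running 10.9243)
  edge 3→1: √(-5.1997² + 5.4028²) = 7.4985 (running 18.4228)
Perimeter = 18.4228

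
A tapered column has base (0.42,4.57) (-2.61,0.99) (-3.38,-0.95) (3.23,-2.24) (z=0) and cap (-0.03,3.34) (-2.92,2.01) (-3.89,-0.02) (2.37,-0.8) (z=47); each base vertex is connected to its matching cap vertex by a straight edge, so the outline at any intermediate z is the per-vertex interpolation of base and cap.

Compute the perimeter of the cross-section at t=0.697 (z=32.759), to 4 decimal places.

Perimeter at t=0.697: 17.7455

Cross-section at t=0.697: each vertex is (1-t)·p0[i] + t·p1[i].
  v1: (1-0.697)·(0.42,4.57) + 0.697·(-0.03,3.34) = (0.1064,3.7127)
  v2: (1-0.697)·(-2.61,0.99) + 0.697·(-2.92,2.01) = (-2.8261,1.7009)
  v3: (1-0.697)·(-3.38,-0.95) + 0.697·(-3.89,-0.02) = (-3.7355,-0.3018)
  v4: (1-0.697)·(3.23,-2.24) + 0.697·(2.37,-0.8) = (2.6306,-1.2363)
Perimeter = Σ |v_{i+1} − v_i|:
  edge 1→2: √(-2.9324² + -2.0118²) = 3.5562 (running 3.5562)
  edge 2→3: √(-0.9094² + -2.0027²) = 2.1995 (running 5.7557)
  edge 3→4: √(6.3660² + -0.9345²) = 6.4343 (running 12.1900)
  edge 4→1: √(-2.5242² + 4.9490²) = 5.5556 (running 17.7455)
Perimeter = 17.7455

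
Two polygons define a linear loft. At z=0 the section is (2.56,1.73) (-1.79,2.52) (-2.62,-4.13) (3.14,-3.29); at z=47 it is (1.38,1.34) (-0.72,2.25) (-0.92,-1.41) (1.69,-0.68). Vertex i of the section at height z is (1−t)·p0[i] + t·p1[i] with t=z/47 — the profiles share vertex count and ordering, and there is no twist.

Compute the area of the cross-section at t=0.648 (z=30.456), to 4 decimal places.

Area at t=0.648: 12.8724

Cross-section at t=0.648: each vertex is (1-t)·p0[i] + t·p1[i].
  v1: (1-0.648)·(2.56,1.73) + 0.648·(1.38,1.34) = (1.7954,1.4773)
  v2: (1-0.648)·(-1.79,2.52) + 0.648·(-0.72,2.25) = (-1.0966,2.3450)
  v3: (1-0.648)·(-2.62,-4.13) + 0.648·(-0.92,-1.41) = (-1.5184,-2.3674)
  v4: (1-0.648)·(3.14,-3.29) + 0.648·(1.69,-0.68) = (2.2004,-1.5987)
Shoelace sum Σ(x_i·y_{i+1} − x_{i+1}·y_i):
  i=1: 1.7954·2.3450 − -1.0966·1.4773 = +5.8302 (running +5.8302)
  i=2: -1.0966·-2.3674 − -1.5184·2.3450 = +6.1569 (running +11.9872)
  i=3: -1.5184·-1.5987 − 2.2004·-2.3674 = +7.6368 (running +19.6240)
  i=4: 2.2004·1.4773 − 1.7954·-1.5987 = +6.1209 (running +25.7449)
Area = |Σ|/2 = |25.7449|/2 = 12.8724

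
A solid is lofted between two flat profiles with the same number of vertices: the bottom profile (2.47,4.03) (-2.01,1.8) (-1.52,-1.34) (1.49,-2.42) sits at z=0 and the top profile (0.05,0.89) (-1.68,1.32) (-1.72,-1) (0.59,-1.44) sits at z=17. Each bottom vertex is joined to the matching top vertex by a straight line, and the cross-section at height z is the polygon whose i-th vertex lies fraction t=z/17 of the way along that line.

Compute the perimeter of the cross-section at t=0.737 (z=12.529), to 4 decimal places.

Perimeter at t=0.737: 10.9893

Cross-section at t=0.737: each vertex is (1-t)·p0[i] + t·p1[i].
  v1: (1-0.737)·(2.47,4.03) + 0.737·(0.05,0.89) = (0.6865,1.7158)
  v2: (1-0.737)·(-2.01,1.8) + 0.737·(-1.68,1.32) = (-1.7668,1.4462)
  v3: (1-0.737)·(-1.52,-1.34) + 0.737·(-1.72,-1) = (-1.6674,-1.0894)
  v4: (1-0.737)·(1.49,-2.42) + 0.737·(0.59,-1.44) = (0.8267,-1.6977)
Perimeter = Σ |v_{i+1} − v_i|:
  edge 1→2: √(-2.4533² + -0.2696²) = 2.4680 (running 2.4680)
  edge 2→3: √(0.0994² + -2.5357²) = 2.5376 (running 5.0056)
  edge 3→4: √(2.4941² + -0.6083²) = 2.5672 (running 7.5728)
  edge 4→1: √(-0.1402² + 3.4136²) = 3.4164 (running 10.9893)
Perimeter = 10.9893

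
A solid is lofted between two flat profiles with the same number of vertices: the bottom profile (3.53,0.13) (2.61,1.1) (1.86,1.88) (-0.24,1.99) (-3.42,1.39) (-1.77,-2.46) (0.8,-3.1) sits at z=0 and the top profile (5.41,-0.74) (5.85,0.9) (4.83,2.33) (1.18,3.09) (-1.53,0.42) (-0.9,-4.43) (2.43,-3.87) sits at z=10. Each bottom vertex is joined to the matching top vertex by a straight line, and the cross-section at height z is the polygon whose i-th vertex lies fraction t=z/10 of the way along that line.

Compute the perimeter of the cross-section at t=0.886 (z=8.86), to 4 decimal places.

Cross-section at t=0.886: each vertex is (1-t)·p0[i] + t·p1[i].
  v1: (1-0.886)·(3.53,0.13) + 0.886·(5.41,-0.74) = (5.1957,-0.6408)
  v2: (1-0.886)·(2.61,1.1) + 0.886·(5.85,0.9) = (5.4806,0.9228)
  v3: (1-0.886)·(1.86,1.88) + 0.886·(4.83,2.33) = (4.4914,2.2787)
  v4: (1-0.886)·(-0.24,1.99) + 0.886·(1.18,3.09) = (1.0181,2.9646)
  v5: (1-0.886)·(-3.42,1.39) + 0.886·(-1.53,0.42) = (-1.7455,0.5306)
  v6: (1-0.886)·(-1.77,-2.46) + 0.886·(-0.9,-4.43) = (-0.9992,-4.2054)
  v7: (1-0.886)·(0.8,-3.1) + 0.886·(2.43,-3.87) = (2.2442,-3.7822)
Perimeter = Σ |v_{i+1} − v_i|:
  edge 1→2: √(0.2850² + 1.5636²) = 1.5894 (running 1.5894)
  edge 2→3: √(-0.9892² + 1.3559²) = 1.6784 (running 3.2678)
  edge 3→4: √(-3.4733² + 0.6859²) = 3.5404 (running 6.8081)
  edge 4→5: √(-2.7636² + -2.4340²) = 3.6826 (running 10.4908)
  edge 5→6: √(0.7463² + -4.7360²) = 4.7944 (running 15.2852)
  edge 6→7: √(3.2434² + 0.4232²) = 3.2709 (running 18.5561)
  edge 7→1: √(2.9515² + 3.1414²) = 4.3104 (running 22.8665)
Perimeter = 22.8665

Perimeter at t=0.886: 22.8665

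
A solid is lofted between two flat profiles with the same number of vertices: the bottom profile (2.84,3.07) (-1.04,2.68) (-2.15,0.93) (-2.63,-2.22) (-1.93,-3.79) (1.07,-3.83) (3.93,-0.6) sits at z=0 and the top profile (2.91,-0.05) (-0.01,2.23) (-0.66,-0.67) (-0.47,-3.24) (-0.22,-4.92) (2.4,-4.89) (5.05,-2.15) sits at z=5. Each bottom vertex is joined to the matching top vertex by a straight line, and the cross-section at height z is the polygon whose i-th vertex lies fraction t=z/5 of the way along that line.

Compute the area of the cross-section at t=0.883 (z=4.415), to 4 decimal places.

Cross-section at t=0.883: each vertex is (1-t)·p0[i] + t·p1[i].
  v1: (1-0.883)·(2.84,3.07) + 0.883·(2.91,-0.05) = (2.9018,0.3150)
  v2: (1-0.883)·(-1.04,2.68) + 0.883·(-0.01,2.23) = (-0.1305,2.2826)
  v3: (1-0.883)·(-2.15,0.93) + 0.883·(-0.66,-0.67) = (-0.8343,-0.4828)
  v4: (1-0.883)·(-2.63,-2.22) + 0.883·(-0.47,-3.24) = (-0.7227,-3.1207)
  v5: (1-0.883)·(-1.93,-3.79) + 0.883·(-0.22,-4.92) = (-0.4201,-4.7878)
  v6: (1-0.883)·(1.07,-3.83) + 0.883·(2.4,-4.89) = (2.2444,-4.7660)
  v7: (1-0.883)·(3.93,-0.6) + 0.883·(5.05,-2.15) = (4.9190,-1.9687)
Shoelace sum Σ(x_i·y_{i+1} − x_{i+1}·y_i):
  i=1: 2.9018·2.2826 − -0.1305·0.3150 = +6.6649 (running +6.6649)
  i=2: -0.1305·-0.4828 − -0.8343·2.2826 = +1.9675 (running +8.6324)
  i=3: -0.8343·-3.1207 − -0.7227·-0.4828 = +2.2547 (running +10.8872)
  i=4: -0.7227·-4.7878 − -0.4201·-3.1207 = +2.1493 (running +13.0365)
  i=5: -0.4201·-4.7660 − 2.2444·-4.7878 = +12.7477 (running +25.7842)
  i=6: 2.2444·-1.9687 − 4.9190·-4.7660 = +19.0252 (running +44.8095)
  i=7: 4.9190·0.3150 − 2.9018·-1.9687 = +7.2623 (running +52.0718)
Area = |Σ|/2 = |52.0718|/2 = 26.0359

Area at t=0.883: 26.0359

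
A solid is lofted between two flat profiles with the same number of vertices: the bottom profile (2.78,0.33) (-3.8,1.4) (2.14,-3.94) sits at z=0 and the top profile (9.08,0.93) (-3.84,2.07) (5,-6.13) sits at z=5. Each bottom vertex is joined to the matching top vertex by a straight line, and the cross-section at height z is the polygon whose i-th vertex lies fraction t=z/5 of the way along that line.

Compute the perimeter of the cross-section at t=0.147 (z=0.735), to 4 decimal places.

Cross-section at t=0.147: each vertex is (1-t)·p0[i] + t·p1[i].
  v1: (1-0.147)·(2.78,0.33) + 0.147·(9.08,0.93) = (3.7061,0.4182)
  v2: (1-0.147)·(-3.8,1.4) + 0.147·(-3.84,2.07) = (-3.8059,1.4985)
  v3: (1-0.147)·(2.14,-3.94) + 0.147·(5,-6.13) = (2.5604,-4.2619)
Perimeter = Σ |v_{i+1} − v_i|:
  edge 1→2: √(-7.5120² + 1.0803²) = 7.5893 (running 7.5893)
  edge 2→3: √(6.3663² + -5.7604²) = 8.5856 (running 16.1748)
  edge 3→1: √(1.1457² + 4.6801²) = 4.8183 (running 20.9932)
Perimeter = 20.9932

Perimeter at t=0.147: 20.9932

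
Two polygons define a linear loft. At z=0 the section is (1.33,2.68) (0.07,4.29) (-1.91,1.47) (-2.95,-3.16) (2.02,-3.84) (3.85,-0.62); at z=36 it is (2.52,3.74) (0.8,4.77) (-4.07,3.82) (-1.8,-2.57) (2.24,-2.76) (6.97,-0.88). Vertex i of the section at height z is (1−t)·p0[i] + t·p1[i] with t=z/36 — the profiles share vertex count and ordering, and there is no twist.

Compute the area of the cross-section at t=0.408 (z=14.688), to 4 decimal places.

Area at t=0.408: 41.1631

Cross-section at t=0.408: each vertex is (1-t)·p0[i] + t·p1[i].
  v1: (1-0.408)·(1.33,2.68) + 0.408·(2.52,3.74) = (1.8155,3.1125)
  v2: (1-0.408)·(0.07,4.29) + 0.408·(0.8,4.77) = (0.3678,4.4858)
  v3: (1-0.408)·(-1.91,1.47) + 0.408·(-4.07,3.82) = (-2.7913,2.4288)
  v4: (1-0.408)·(-2.95,-3.16) + 0.408·(-1.8,-2.57) = (-2.4808,-2.9193)
  v5: (1-0.408)·(2.02,-3.84) + 0.408·(2.24,-2.76) = (2.1098,-3.3994)
  v6: (1-0.408)·(3.85,-0.62) + 0.408·(6.97,-0.88) = (5.1230,-0.7261)
Shoelace sum Σ(x_i·y_{i+1} − x_{i+1}·y_i):
  i=1: 1.8155·4.4858 − 0.3678·3.1125 = +6.9992 (running +6.9992)
  i=2: 0.3678·2.4288 − -2.7913·4.4858 = +13.4146 (running +20.4139)
  i=3: -2.7913·-2.9193 − -2.4808·2.4288 = +14.1739 (running +34.5878)
  i=4: -2.4808·-3.3994 − 2.1098·-2.9193 = +14.5921 (running +49.1799)
  i=5: 2.1098·-0.7261 − 5.1230·-3.3994 = +15.8829 (running +65.0628)
  i=6: 5.1230·3.1125 − 1.8155·-0.7261 = +17.2633 (running +82.3261)
Area = |Σ|/2 = |82.3261|/2 = 41.1631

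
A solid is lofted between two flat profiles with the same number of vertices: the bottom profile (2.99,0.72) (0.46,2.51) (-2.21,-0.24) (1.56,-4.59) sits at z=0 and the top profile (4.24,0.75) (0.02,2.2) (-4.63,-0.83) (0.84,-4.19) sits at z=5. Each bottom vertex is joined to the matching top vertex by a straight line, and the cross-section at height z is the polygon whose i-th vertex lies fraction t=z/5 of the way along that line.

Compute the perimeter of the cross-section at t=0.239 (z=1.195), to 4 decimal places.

Perimeter at t=0.239: 19.0347

Cross-section at t=0.239: each vertex is (1-t)·p0[i] + t·p1[i].
  v1: (1-0.239)·(2.99,0.72) + 0.239·(4.24,0.75) = (3.2888,0.7272)
  v2: (1-0.239)·(0.46,2.51) + 0.239·(0.02,2.2) = (0.3548,2.4359)
  v3: (1-0.239)·(-2.21,-0.24) + 0.239·(-4.63,-0.83) = (-2.7884,-0.3810)
  v4: (1-0.239)·(1.56,-4.59) + 0.239·(0.84,-4.19) = (1.3879,-4.4944)
Perimeter = Σ |v_{i+1} − v_i|:
  edge 1→2: √(-2.9339² + 1.7087²) = 3.3952 (running 3.3952)
  edge 2→3: √(-3.1432² + -2.8169²) = 4.2208 (running 7.6160)
  edge 3→4: √(4.1763² + -4.1134²) = 5.8619 (running 13.4779)
  edge 4→1: √(1.9008² + 5.2216²) = 5.5568 (running 19.0347)
Perimeter = 19.0347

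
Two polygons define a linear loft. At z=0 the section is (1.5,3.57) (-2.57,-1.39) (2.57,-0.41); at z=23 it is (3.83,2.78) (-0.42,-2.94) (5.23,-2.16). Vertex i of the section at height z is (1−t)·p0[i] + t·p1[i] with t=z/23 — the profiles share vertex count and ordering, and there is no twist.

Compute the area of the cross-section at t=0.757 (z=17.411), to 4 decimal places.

Area at t=0.757: 13.5516

Cross-section at t=0.757: each vertex is (1-t)·p0[i] + t·p1[i].
  v1: (1-0.757)·(1.5,3.57) + 0.757·(3.83,2.78) = (3.2638,2.9720)
  v2: (1-0.757)·(-2.57,-1.39) + 0.757·(-0.42,-2.94) = (-0.9424,-2.5633)
  v3: (1-0.757)·(2.57,-0.41) + 0.757·(5.23,-2.16) = (4.5836,-1.7348)
Shoelace sum Σ(x_i·y_{i+1} − x_{i+1}·y_i):
  i=1: 3.2638·-2.5633 − -0.9424·2.9720 = -5.5654 (running -5.5654)
  i=2: -0.9424·-1.7348 − 4.5836·-2.5633 = +13.3843 (running +7.8190)
  i=3: 4.5836·2.9720 − 3.2638·-1.7348 = +19.2843 (running +27.1033)
Area = |Σ|/2 = |27.1033|/2 = 13.5516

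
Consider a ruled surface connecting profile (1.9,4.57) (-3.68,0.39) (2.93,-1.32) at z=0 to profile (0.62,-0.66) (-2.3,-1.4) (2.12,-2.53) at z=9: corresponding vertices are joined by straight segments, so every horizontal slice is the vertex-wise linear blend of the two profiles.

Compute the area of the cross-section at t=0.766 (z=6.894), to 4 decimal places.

Area at t=0.766: 6.0521

Cross-section at t=0.766: each vertex is (1-t)·p0[i] + t·p1[i].
  v1: (1-0.766)·(1.9,4.57) + 0.766·(0.62,-0.66) = (0.9195,0.5638)
  v2: (1-0.766)·(-3.68,0.39) + 0.766·(-2.3,-1.4) = (-2.6229,-0.9811)
  v3: (1-0.766)·(2.93,-1.32) + 0.766·(2.12,-2.53) = (2.3095,-2.2469)
Shoelace sum Σ(x_i·y_{i+1} − x_{i+1}·y_i):
  i=1: 0.9195·-0.9811 − -2.6229·0.5638 = +0.5767 (running +0.5767)
  i=2: -2.6229·-2.2469 − 2.3095·-0.9811 = +8.1593 (running +8.7360)
  i=3: 2.3095·0.5638 − 0.9195·-2.2469 = +3.3682 (running +12.1042)
Area = |Σ|/2 = |12.1042|/2 = 6.0521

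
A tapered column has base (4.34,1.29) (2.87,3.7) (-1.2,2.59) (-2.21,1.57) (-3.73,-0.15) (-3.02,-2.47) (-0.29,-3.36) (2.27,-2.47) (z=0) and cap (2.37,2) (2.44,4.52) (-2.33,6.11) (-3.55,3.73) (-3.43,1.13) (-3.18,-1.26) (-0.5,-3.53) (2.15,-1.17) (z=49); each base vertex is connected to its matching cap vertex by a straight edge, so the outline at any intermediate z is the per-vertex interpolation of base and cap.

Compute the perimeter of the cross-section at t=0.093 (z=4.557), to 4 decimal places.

Cross-section at t=0.093: each vertex is (1-t)·p0[i] + t·p1[i].
  v1: (1-0.093)·(4.34,1.29) + 0.093·(2.37,2) = (4.1568,1.3560)
  v2: (1-0.093)·(2.87,3.7) + 0.093·(2.44,4.52) = (2.8300,3.7763)
  v3: (1-0.093)·(-1.2,2.59) + 0.093·(-2.33,6.11) = (-1.3051,2.9174)
  v4: (1-0.093)·(-2.21,1.57) + 0.093·(-3.55,3.73) = (-2.3346,1.7709)
  v5: (1-0.093)·(-3.73,-0.15) + 0.093·(-3.43,1.13) = (-3.7021,-0.0310)
  v6: (1-0.093)·(-3.02,-2.47) + 0.093·(-3.18,-1.26) = (-3.0349,-2.3575)
  v7: (1-0.093)·(-0.29,-3.36) + 0.093·(-0.5,-3.53) = (-0.3095,-3.3758)
  v8: (1-0.093)·(2.27,-2.47) + 0.093·(2.15,-1.17) = (2.2588,-2.3491)
Perimeter = Σ |v_{i+1} − v_i|:
  edge 1→2: √(-1.3268² + 2.4202²) = 2.7600 (running 2.7600)
  edge 2→3: √(-4.1351² + -0.8589²) = 4.2234 (running 6.9834)
  edge 3→4: √(-1.0295² + -1.1465²) = 1.5409 (running 8.5243)
  edge 4→5: √(-1.3675² + -1.8018²) = 2.2620 (running 10.7863)
  edge 5→6: √(0.6672² + -2.3265²) = 2.4203 (running 13.2066)
  edge 6→7: √(2.7253² + -1.0183²) = 2.9094 (running 16.1160)
  edge 7→8: √(2.5684² + 1.0267²) = 2.7660 (running 18.8820)
  edge 8→1: √(1.8980² + 3.7051²) = 4.1630 (running 23.0449)
Perimeter = 23.0449

Perimeter at t=0.093: 23.0449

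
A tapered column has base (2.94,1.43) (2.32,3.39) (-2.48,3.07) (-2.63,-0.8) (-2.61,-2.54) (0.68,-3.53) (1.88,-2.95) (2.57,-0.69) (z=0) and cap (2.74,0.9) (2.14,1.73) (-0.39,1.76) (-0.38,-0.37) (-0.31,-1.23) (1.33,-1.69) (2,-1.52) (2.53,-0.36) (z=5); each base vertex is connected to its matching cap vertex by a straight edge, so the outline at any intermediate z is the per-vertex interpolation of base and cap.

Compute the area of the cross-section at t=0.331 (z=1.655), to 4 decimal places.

Area at t=0.331: 23.0188

Cross-section at t=0.331: each vertex is (1-t)·p0[i] + t·p1[i].
  v1: (1-0.331)·(2.94,1.43) + 0.331·(2.74,0.9) = (2.8738,1.2546)
  v2: (1-0.331)·(2.32,3.39) + 0.331·(2.14,1.73) = (2.2604,2.8405)
  v3: (1-0.331)·(-2.48,3.07) + 0.331·(-0.39,1.76) = (-1.7882,2.6364)
  v4: (1-0.331)·(-2.63,-0.8) + 0.331·(-0.38,-0.37) = (-1.8853,-0.6577)
  v5: (1-0.331)·(-2.61,-2.54) + 0.331·(-0.31,-1.23) = (-1.8487,-2.1064)
  v6: (1-0.331)·(0.68,-3.53) + 0.331·(1.33,-1.69) = (0.8952,-2.9210)
  v7: (1-0.331)·(1.88,-2.95) + 0.331·(2,-1.52) = (1.9197,-2.4767)
  v8: (1-0.331)·(2.57,-0.69) + 0.331·(2.53,-0.36) = (2.5568,-0.5808)
Shoelace sum Σ(x_i·y_{i+1} − x_{i+1}·y_i):
  i=1: 2.8738·2.8405 − 2.2604·1.2546 = +5.3273 (running +5.3273)
  i=2: 2.2604·2.6364 − -1.7882·2.8405 = +11.0388 (running +16.3661)
  i=3: -1.7882·-0.6577 − -1.8853·2.6364 = +6.1463 (running +22.5124)
  i=4: -1.8853·-2.1064 − -1.8487·-0.6577 = +2.7552 (running +25.2677)
  i=5: -1.8487·-2.9210 − 0.8952·-2.1064 = +7.2855 (running +32.5532)
  i=6: 0.8952·-2.4767 − 1.9197·-2.9210 = +3.3904 (running +35.9436)
  i=7: 1.9197·-0.5808 − 2.5568·-2.4767 = +5.2173 (running +41.1609)
  i=8: 2.5568·1.2546 − 2.8738·-0.5808 = +4.8767 (running +46.0376)
Area = |Σ|/2 = |46.0376|/2 = 23.0188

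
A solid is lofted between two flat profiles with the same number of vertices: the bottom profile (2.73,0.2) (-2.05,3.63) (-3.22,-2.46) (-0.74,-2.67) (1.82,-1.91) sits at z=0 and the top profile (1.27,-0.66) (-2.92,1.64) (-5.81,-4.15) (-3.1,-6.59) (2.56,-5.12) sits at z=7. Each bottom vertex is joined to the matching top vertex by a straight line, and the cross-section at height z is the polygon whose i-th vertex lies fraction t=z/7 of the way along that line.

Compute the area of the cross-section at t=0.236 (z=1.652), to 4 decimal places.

Area at t=0.236: 26.5710

Cross-section at t=0.236: each vertex is (1-t)·p0[i] + t·p1[i].
  v1: (1-0.236)·(2.73,0.2) + 0.236·(1.27,-0.66) = (2.3854,-0.0030)
  v2: (1-0.236)·(-2.05,3.63) + 0.236·(-2.92,1.64) = (-2.2553,3.1604)
  v3: (1-0.236)·(-3.22,-2.46) + 0.236·(-5.81,-4.15) = (-3.8312,-2.8588)
  v4: (1-0.236)·(-0.74,-2.67) + 0.236·(-3.1,-6.59) = (-1.2970,-3.5951)
  v5: (1-0.236)·(1.82,-1.91) + 0.236·(2.56,-5.12) = (1.9946,-2.6676)
Shoelace sum Σ(x_i·y_{i+1} − x_{i+1}·y_i):
  i=1: 2.3854·3.1604 − -2.2553·-0.0030 = +7.5322 (running +7.5322)
  i=2: -2.2553·-2.8588 − -3.8312·3.1604 = +18.5557 (running +26.0879)
  i=3: -3.8312·-3.5951 − -1.2970·-2.8588 = +10.0660 (running +36.1538)
  i=4: -1.2970·-2.6676 − 1.9946·-3.5951 = +10.6307 (running +46.7845)
  i=5: 1.9946·-0.0030 − 2.3854·-2.6676 = +6.3574 (running +53.1419)
Area = |Σ|/2 = |53.1419|/2 = 26.5710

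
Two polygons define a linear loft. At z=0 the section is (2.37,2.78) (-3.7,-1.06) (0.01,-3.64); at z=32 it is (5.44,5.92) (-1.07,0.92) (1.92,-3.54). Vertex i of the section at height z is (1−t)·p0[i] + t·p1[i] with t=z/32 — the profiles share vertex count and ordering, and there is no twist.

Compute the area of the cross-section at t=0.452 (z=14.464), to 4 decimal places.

Cross-section at t=0.452: each vertex is (1-t)·p0[i] + t·p1[i].
  v1: (1-0.452)·(2.37,2.78) + 0.452·(5.44,5.92) = (3.7576,4.1993)
  v2: (1-0.452)·(-3.7,-1.06) + 0.452·(-1.07,0.92) = (-2.5112,-0.1650)
  v3: (1-0.452)·(0.01,-3.64) + 0.452·(1.92,-3.54) = (0.8733,-3.5948)
Shoelace sum Σ(x_i·y_{i+1} − x_{i+1}·y_i):
  i=1: 3.7576·-0.1650 − -2.5112·4.1993 = +9.9252 (running +9.9252)
  i=2: -2.5112·-3.5948 − 0.8733·-0.1650 = +9.1715 (running +19.0968)
  i=3: 0.8733·4.1993 − 3.7576·-3.5948 = +17.1753 (running +36.2721)
Area = |Σ|/2 = |36.2721|/2 = 18.1360

Area at t=0.452: 18.1360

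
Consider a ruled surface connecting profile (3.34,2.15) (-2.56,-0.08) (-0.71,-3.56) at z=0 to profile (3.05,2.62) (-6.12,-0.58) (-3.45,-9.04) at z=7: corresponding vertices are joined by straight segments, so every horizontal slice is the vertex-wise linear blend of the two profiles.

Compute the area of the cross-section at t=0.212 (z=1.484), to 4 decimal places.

Area at t=0.212: 17.4173

Cross-section at t=0.212: each vertex is (1-t)·p0[i] + t·p1[i].
  v1: (1-0.212)·(3.34,2.15) + 0.212·(3.05,2.62) = (3.2785,2.2496)
  v2: (1-0.212)·(-2.56,-0.08) + 0.212·(-6.12,-0.58) = (-3.3147,-0.1860)
  v3: (1-0.212)·(-0.71,-3.56) + 0.212·(-3.45,-9.04) = (-1.2909,-4.7218)
Shoelace sum Σ(x_i·y_{i+1} − x_{i+1}·y_i):
  i=1: 3.2785·-0.1860 − -3.3147·2.2496 = +6.8471 (running +6.8471)
  i=2: -3.3147·-4.7218 − -1.2909·-0.1860 = +15.4112 (running +22.2583)
  i=3: -1.2909·2.2496 − 3.2785·-4.7218 = +12.5764 (running +34.8347)
Area = |Σ|/2 = |34.8347|/2 = 17.4173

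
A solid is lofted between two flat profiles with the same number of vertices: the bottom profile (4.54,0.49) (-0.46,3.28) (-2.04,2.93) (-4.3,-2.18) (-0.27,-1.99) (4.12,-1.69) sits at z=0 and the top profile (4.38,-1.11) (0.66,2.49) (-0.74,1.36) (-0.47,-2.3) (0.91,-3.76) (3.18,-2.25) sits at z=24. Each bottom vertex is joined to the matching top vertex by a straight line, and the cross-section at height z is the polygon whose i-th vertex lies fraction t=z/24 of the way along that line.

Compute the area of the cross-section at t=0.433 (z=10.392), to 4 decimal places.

Cross-section at t=0.433: each vertex is (1-t)·p0[i] + t·p1[i].
  v1: (1-0.433)·(4.54,0.49) + 0.433·(4.38,-1.11) = (4.4707,-0.2028)
  v2: (1-0.433)·(-0.46,3.28) + 0.433·(0.66,2.49) = (0.0250,2.9379)
  v3: (1-0.433)·(-2.04,2.93) + 0.433·(-0.74,1.36) = (-1.4771,2.2502)
  v4: (1-0.433)·(-4.3,-2.18) + 0.433·(-0.47,-2.3) = (-2.6416,-2.2320)
  v5: (1-0.433)·(-0.27,-1.99) + 0.433·(0.91,-3.76) = (0.2409,-2.7564)
  v6: (1-0.433)·(4.12,-1.69) + 0.433·(3.18,-2.25) = (3.7130,-1.9325)
Shoelace sum Σ(x_i·y_{i+1} − x_{i+1}·y_i):
  i=1: 4.4707·2.9379 − 0.0250·-0.2028 = +13.1397 (running +13.1397)
  i=2: 0.0250·2.2502 − -1.4771·2.9379 = +4.3958 (running +17.5355)
  i=3: -1.4771·-2.2320 − -2.6416·2.2502 = +9.2410 (running +26.7765)
  i=4: -2.6416·-2.7564 − 0.2409·-2.2320 = +7.8191 (running +34.5956)
  i=5: 0.2409·-1.9325 − 3.7130·-2.7564 = +9.7689 (running +44.3645)
  i=6: 3.7130·-0.2028 − 4.4707·-1.9325 = +7.8866 (running +52.2511)
Area = |Σ|/2 = |52.2511|/2 = 26.1255

Area at t=0.433: 26.1255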